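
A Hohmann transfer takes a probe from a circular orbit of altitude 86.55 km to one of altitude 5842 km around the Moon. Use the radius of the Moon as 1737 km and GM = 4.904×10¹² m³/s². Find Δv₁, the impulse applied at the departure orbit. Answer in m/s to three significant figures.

r₁ = 1737 + 86.55 = 1823.5 km = 1.8236×10⁶ m.
r₂ = 1737 + 5842 = 7579.0 km = 7.5790×10⁶ m.
Transfer ellipse a_t = (r₁ + r₂)/2 = 4.701×10⁶ m.
At r₁: circular v_c1 = √(μ/r₁) = 1640 m/s; transfer-perilune v_p = √[μ(2/r₁ − 1/a_t)] = 2082 m/s.
Δv₁ = v_p − v_c1 = 442.3 m/s.

Δv ≈ 442 m/s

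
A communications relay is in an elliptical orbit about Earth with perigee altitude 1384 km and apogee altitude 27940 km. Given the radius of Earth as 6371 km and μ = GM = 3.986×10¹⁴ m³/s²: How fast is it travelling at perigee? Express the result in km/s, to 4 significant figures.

v ≈ 9.157 km/s

r_p = 6371 + 1384 = 7755.0 km = 7.7550×10⁶ m.
r_a = 6371 + 27940 = 34311 km = 3.4311×10⁷ m.
Semi-major axis a = (r_p + r_a)/2 = 21033 km = 2.103×10⁷ m.
Vis-viva: v² = μ(2/r − 1/a) = 3.986×10¹⁴ × (2.579×10⁻⁷ − 4.754×10⁻⁸) = 8.385×10⁷ m²/s².
v = 9157 m/s = 9.157 km/s.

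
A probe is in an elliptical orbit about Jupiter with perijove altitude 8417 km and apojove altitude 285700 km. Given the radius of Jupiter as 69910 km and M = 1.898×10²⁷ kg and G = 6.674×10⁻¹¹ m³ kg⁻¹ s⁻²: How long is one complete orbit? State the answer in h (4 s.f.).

μ = GM = 6.674×10⁻¹¹ × 1.898×10²⁷ = 1.267×10¹⁷ m³/s².
r_p = 69910 + 8417 = 78327 km = 7.8327×10⁷ m.
r_a = 69910 + 285700 = 355610 km = 3.5561×10⁸ m.
Semi-major axis a = (r_p + r_a)/2 = (78327 + 3.5561×10⁵)/2 = 2.1697×10⁵ km = 2.170×10⁸ m.
By Kepler's third law T = 2π√(a³/μ) = 2π × 8.980×10³ = 5.642×10⁴ s.
= 15.67 h.

T ≈ 15.67 h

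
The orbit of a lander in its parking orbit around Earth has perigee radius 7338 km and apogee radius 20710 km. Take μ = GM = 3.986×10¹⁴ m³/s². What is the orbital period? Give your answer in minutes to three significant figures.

Semi-major axis a = (r_p + r_a)/2 = (7338.0 + 20710)/2 = 14024 km = 1.402×10⁷ m.
By Kepler's third law T = 2π√(a³/μ) = 2π × 2.631×10³ = 1.653×10⁴ s.
= 275.5 minutes.

T ≈ 275 minutes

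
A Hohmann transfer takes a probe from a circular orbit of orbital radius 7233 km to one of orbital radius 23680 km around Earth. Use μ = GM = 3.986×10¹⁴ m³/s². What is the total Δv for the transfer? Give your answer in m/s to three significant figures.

Δv_total ≈ 3060 m/s

r₁ = 7233 km = 7.233×10⁶ m.
r₂ = 23680 km = 2.368×10⁷ m.
Transfer ellipse a_t = (r₁ + r₂)/2 = 1.546×10⁷ m.
At r₁: circular v_c1 = √(μ/r₁) = 7424 m/s; transfer-perigee v_p = √[μ(2/r₁ − 1/a_t)] = 9189 m/s.
Δv₁ = v_p − v_c1 = 1765 m/s.
At r₂: circular v_c2 = √(μ/r₂) = 4103 m/s; transfer-apogee v_a = √[μ(2/r₂ − 1/a_t)] = 2807 m/s.
Δv₂ = v_c2 − v_a = 1296 m/s.
Total Δv = Δv₁ + Δv₂ = 3061 m/s.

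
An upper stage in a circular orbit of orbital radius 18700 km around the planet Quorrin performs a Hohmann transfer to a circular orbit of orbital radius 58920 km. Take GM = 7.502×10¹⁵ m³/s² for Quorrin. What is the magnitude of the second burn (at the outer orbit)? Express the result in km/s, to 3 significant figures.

Δv ≈ 3.45 km/s

r₁ = 18700 km = 1.870×10⁷ m.
r₂ = 58920 km = 5.892×10⁷ m.
Transfer ellipse a_t = (r₁ + r₂)/2 = 3.881×10⁷ m.
At r₁: circular v_c1 = √(μ/r₁) = 20030 m/s; transfer-periapsis v_p = √[μ(2/r₁ − 1/a_t)] = 24680 m/s.
At r₂: circular v_c2 = √(μ/r₂) = 11280 m/s; transfer-apoapsis v_a = √[μ(2/r₂ − 1/a_t)] = 7833 m/s.
Δv₂ = v_c2 − v_a = 3451 m/s.
= 3.451 km/s.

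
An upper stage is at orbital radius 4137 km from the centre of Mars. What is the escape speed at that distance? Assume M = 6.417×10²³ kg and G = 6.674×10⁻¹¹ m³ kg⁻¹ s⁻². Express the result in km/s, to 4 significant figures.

μ = GM = 6.674×10⁻¹¹ × 6.417×10²³ = 4.283×10¹³ m³/s².
r = 4137 km = 4.137×10⁶ m.
Escape speed v_esc = √(2μ/r) = √(2 × 4.283×10¹³ / 4.137×10⁶) = √(2.070×10⁷) = 4550 m/s.
= 4.550 km/s.

v_esc ≈ 4.550 km/s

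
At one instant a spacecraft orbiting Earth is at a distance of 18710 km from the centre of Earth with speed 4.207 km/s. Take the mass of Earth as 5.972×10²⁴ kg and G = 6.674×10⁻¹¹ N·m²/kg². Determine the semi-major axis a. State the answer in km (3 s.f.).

μ = GM = 6.674×10⁻¹¹ × 5.972×10²⁴ = 3.986×10¹⁴ m³/s².
r = 1.871×10⁷ m.
Specific orbital energy ε = v²/2 − μ/r = (4207)²/2 − 3.986×10¹⁴/1.871×10⁷ = -1.245×10⁷ J/kg.
Since ε = −μ/(2a), a = −μ/(2ε) = 1.600×10⁷ m = 16003 km.

a ≈ 16000 km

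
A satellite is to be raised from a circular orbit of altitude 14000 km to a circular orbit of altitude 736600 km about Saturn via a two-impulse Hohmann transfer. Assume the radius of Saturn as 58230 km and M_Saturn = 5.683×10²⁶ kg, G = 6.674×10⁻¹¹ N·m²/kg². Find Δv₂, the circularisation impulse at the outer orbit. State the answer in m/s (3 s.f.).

μ = GM = 6.674×10⁻¹¹ × 5.683×10²⁶ = 3.793×10¹⁶ m³/s².
r₁ = 58230 + 14000 = 72230 km = 7.2230×10⁷ m.
r₂ = 58230 + 736600 = 794830 km = 7.9483×10⁸ m.
Transfer ellipse a_t = (r₁ + r₂)/2 = 4.335×10⁸ m.
At r₁: circular v_c1 = √(μ/r₁) = 22920 m/s; transfer-perikrone v_p = √[μ(2/r₁ − 1/a_t)] = 31030 m/s.
At r₂: circular v_c2 = √(μ/r₂) = 6908 m/s; transfer-apokrone v_a = √[μ(2/r₂ − 1/a_t)] = 2820 m/s.
Δv₂ = v_c2 − v_a = 4088 m/s.

Δv ≈ 4090 m/s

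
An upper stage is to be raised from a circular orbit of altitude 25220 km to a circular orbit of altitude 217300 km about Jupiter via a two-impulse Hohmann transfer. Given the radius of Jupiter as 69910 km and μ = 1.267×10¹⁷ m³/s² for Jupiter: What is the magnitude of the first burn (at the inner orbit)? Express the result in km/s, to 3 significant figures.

Δv ≈ 8.24 km/s

r₁ = 69910 + 25220 = 95130 km = 9.5130×10⁷ m.
r₂ = 69910 + 217300 = 287210 km = 2.8721×10⁸ m.
Transfer ellipse a_t = (r₁ + r₂)/2 = 1.912×10⁸ m.
At r₁: circular v_c1 = √(μ/r₁) = 36490 m/s; transfer-perijove v_p = √[μ(2/r₁ − 1/a_t)] = 44730 m/s.
Δv₁ = v_p − v_c1 = 8237 m/s.
= 8.237 km/s.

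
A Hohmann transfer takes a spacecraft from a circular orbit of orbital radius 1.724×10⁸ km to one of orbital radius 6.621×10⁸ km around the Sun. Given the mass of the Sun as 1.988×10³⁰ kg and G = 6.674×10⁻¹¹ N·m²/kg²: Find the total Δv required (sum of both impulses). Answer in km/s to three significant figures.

μ = GM = 6.674×10⁻¹¹ × 1.988×10³⁰ = 1.327×10²⁰ m³/s².
r₁ = 1.724×10⁸ km = 1.724×10¹¹ m.
r₂ = 6.621×10⁸ km = 6.621×10¹¹ m.
Transfer ellipse a_t = (r₁ + r₂)/2 = 4.172×10¹¹ m.
At r₁: circular v_c1 = √(μ/r₁) = 27740 m/s; transfer-perihelion v_p = √[μ(2/r₁ − 1/a_t)] = 34950 m/s.
Δv₁ = v_p − v_c1 = 7204 m/s.
At r₂: circular v_c2 = √(μ/r₂) = 14160 m/s; transfer-aphelion v_a = √[μ(2/r₂ − 1/a_t)] = 9099 m/s.
Δv₂ = v_c2 − v_a = 5057 m/s.
Total Δv = Δv₁ + Δv₂ = 12260 m/s = 12.26 km/s.

Δv_total ≈ 12.3 km/s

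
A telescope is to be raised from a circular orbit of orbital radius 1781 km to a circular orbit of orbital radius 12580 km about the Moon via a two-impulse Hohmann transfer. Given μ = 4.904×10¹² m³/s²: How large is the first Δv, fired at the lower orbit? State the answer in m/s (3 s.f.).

r₁ = 1781 km = 1.781×10⁶ m.
r₂ = 12580 km = 1.258×10⁷ m.
Transfer ellipse a_t = (r₁ + r₂)/2 = 7.180×10⁶ m.
At r₁: circular v_c1 = √(μ/r₁) = 1659 m/s; transfer-perilune v_p = √[μ(2/r₁ − 1/a_t)] = 2196 m/s.
Δv₁ = v_p − v_c1 = 537.0 m/s.

Δv ≈ 537 m/s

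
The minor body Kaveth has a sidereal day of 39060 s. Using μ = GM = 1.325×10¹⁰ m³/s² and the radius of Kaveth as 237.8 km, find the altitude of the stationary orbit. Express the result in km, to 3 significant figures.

A synchronous orbit has period T, so by Kepler's third law a = (μT²/4π²)^(1/3).
μT²/4π² = 1.325×10¹⁰ × (3.906×10⁴)² / 39.48 = 5.121×10¹⁷ m³.
a = 8.000×10⁵ m = 800.03 km.
Altitude h = a − R = 800.03 − 237.8 = 562.23 km.

h_sync ≈ 562 km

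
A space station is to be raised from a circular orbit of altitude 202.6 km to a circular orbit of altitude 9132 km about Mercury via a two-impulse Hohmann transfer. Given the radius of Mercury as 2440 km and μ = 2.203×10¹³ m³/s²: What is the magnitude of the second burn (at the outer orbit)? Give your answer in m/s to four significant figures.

r₁ = 2440 + 202.6 = 2642.6 km = 2.6426×10⁶ m.
r₂ = 2440 + 9132 = 11572 km = 1.1572×10⁷ m.
Transfer ellipse a_t = (r₁ + r₂)/2 = 7.107×10⁶ m.
At r₁: circular v_c1 = √(μ/r₁) = 2887 m/s; transfer-periherm v_p = √[μ(2/r₁ − 1/a_t)] = 3684 m/s.
At r₂: circular v_c2 = √(μ/r₂) = 1380 m/s; transfer-apoherm v_a = √[μ(2/r₂ − 1/a_t)] = 841.3 m/s.
Δv₂ = v_c2 − v_a = 538.4 m/s.

Δv ≈ 538.4 m/s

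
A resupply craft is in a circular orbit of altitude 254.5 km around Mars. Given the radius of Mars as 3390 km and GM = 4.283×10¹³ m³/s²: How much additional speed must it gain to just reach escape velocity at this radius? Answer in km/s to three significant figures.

Δv ≈ 1.42 km/s

r = 3390 + 254.5 = 3644.5 km = 3.6445×10⁶ m.
Circular speed v_c = √(μ/r) = 3428 m/s.
Escape speed v_esc = √(2μ/r) = √2 × v_c = 4848 m/s.
Δv = v_esc − v_c = 1420 m/s = 1.420 km/s.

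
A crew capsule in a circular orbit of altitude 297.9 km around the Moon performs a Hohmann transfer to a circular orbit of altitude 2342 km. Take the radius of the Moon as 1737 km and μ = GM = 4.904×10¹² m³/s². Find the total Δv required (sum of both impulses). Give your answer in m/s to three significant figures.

r₁ = 1737 + 297.9 = 2034.9 km = 2.0349×10⁶ m.
r₂ = 1737 + 2342 = 4079.0 km = 4.0790×10⁶ m.
Transfer ellipse a_t = (r₁ + r₂)/2 = 3.057×10⁶ m.
At r₁: circular v_c1 = √(μ/r₁) = 1552 m/s; transfer-perilune v_p = √[μ(2/r₁ − 1/a_t)] = 1793 m/s.
Δv₁ = v_p − v_c1 = 240.8 m/s.
At r₂: circular v_c2 = √(μ/r₂) = 1096 m/s; transfer-apolune v_a = √[μ(2/r₂ − 1/a_t)] = 894.6 m/s.
Δv₂ = v_c2 − v_a = 201.9 m/s.
Total Δv = Δv₁ + Δv₂ = 442.7 m/s.

Δv_total ≈ 443 m/s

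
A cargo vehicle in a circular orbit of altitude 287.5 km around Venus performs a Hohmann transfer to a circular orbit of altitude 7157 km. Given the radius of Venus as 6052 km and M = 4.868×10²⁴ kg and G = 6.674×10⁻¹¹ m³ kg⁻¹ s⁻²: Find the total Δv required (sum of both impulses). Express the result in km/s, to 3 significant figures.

Δv_total ≈ 2.13 km/s

μ = GM = 6.674×10⁻¹¹ × 4.868×10²⁴ = 3.249×10¹⁴ m³/s².
r₁ = 6052 + 287.5 = 6339.5 km = 6.3395×10⁶ m.
r₂ = 6052 + 7157 = 13209 km = 1.3209×10⁷ m.
Transfer ellipse a_t = (r₁ + r₂)/2 = 9.774×10⁶ m.
At r₁: circular v_c1 = √(μ/r₁) = 7159 m/s; transfer-periapsis v_p = √[μ(2/r₁ − 1/a_t)] = 8322 m/s.
Δv₁ = v_p − v_c1 = 1163 m/s.
At r₂: circular v_c2 = √(μ/r₂) = 4959 m/s; transfer-apoapsis v_a = √[μ(2/r₂ − 1/a_t)] = 3994 m/s.
Δv₂ = v_c2 − v_a = 965.3 m/s.
Total Δv = Δv₁ + Δv₂ = 2129 m/s = 2.129 km/s.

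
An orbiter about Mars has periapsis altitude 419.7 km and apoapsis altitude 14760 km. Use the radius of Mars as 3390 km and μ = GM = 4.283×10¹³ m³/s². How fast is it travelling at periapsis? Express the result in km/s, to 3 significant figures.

v ≈ 4.31 km/s

r_p = 3390 + 419.7 = 3809.7 km = 3.8097×10⁶ m.
r_a = 3390 + 14760 = 18150 km = 1.8150×10⁷ m.
Semi-major axis a = (r_p + r_a)/2 = 10980 km = 1.098×10⁷ m.
Vis-viva: v² = μ(2/r − 1/a) = 4.283×10¹³ × (5.250×10⁻⁷ − 9.108×10⁻⁸) = 1.858×10⁷ m²/s².
v = 4311 m/s = 4.311 km/s.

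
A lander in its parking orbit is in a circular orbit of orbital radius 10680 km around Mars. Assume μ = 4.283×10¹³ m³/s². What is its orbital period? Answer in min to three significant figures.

r = 10680 km = 1.068×10⁷ m.
Kepler's third law: T = 2π√(r³/μ) = 2π√((1.068×10⁷)³ / 4.283×10¹³).
r³/μ = 2.844×10⁷ s², so T = 2π × 5.333×10³ = 3.351×10⁴ s.
Converting: 3.351×10⁴ s ÷ 60.00 = 558.5 min.

T ≈ 558 min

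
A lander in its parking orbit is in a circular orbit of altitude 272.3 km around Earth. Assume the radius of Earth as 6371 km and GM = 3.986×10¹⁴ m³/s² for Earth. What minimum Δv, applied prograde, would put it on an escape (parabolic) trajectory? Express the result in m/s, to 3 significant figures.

r = 6371 + 272.3 = 6643.3 km = 6.6433×10⁶ m.
Circular speed v_c = √(μ/r) = 7746 m/s.
Escape speed v_esc = √(2μ/r) = √2 × v_c = 10950 m/s.
Δv = v_esc − v_c = 3208 m/s.

Δv ≈ 3210 m/s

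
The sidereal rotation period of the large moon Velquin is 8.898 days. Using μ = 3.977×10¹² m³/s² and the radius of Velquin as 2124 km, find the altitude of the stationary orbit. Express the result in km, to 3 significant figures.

h_sync ≈ 36900 km

T = 8.898 days = 7.688×10⁵ s.
A synchronous orbit has period T, so by Kepler's third law a = (μT²/4π²)^(1/3).
μT²/4π² = 3.977×10¹² × (7.688×10⁵)² / 39.48 = 5.954×10²² m³.
a = 3.905×10⁷ m = 39048 km.
Altitude h = a − R = 39048 − 2124 = 36924 km.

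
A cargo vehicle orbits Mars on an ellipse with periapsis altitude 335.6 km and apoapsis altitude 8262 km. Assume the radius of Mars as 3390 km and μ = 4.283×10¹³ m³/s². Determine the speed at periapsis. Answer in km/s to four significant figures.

v ≈ 4.174 km/s

r_p = 3390 + 335.6 = 3725.6 km = 3.7256×10⁶ m.
r_a = 3390 + 8262 = 11652 km = 1.1652×10⁷ m.
Semi-major axis a = (r_p + r_a)/2 = 7688.8 km = 7.689×10⁶ m.
Vis-viva: v² = μ(2/r − 1/a) = 4.283×10¹³ × (5.368×10⁻⁷ − 1.301×10⁻⁷) = 1.742×10⁷ m²/s².
v = 4174 m/s = 4.174 km/s.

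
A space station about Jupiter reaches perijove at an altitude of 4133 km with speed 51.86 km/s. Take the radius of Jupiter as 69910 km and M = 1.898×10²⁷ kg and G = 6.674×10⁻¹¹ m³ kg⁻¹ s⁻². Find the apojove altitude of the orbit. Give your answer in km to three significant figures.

apojove altitude ≈ 2.02×10⁵ km

μ = GM = 6.674×10⁻¹¹ × 1.898×10²⁷ = 1.267×10¹⁷ m³/s².
r_p = 69910 + 4133 = 74043 km = 7.404×10⁷ m.
Specific energy ε = v²/2 − μ/r = -3.661×10⁸ J/kg, so a = −μ/(2ε) = 1.730×10⁸ m.
The apsides satisfy r_p + r_a = 2a, so the apojove radius is 2a − r_p = 2.720×10⁸ m = 2.7199×10⁵ km.
Apojove altitude = 2.7199×10⁵ − 69910 = 2.0208×10⁵ km.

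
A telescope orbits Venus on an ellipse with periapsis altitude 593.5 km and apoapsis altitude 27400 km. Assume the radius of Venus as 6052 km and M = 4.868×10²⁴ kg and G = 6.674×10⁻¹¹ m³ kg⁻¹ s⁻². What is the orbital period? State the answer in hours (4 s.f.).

μ = GM = 6.674×10⁻¹¹ × 4.868×10²⁴ = 3.249×10¹⁴ m³/s².
r_p = 6052 + 593.5 = 6645.5 km = 6.6455×10⁶ m.
r_a = 6052 + 27400 = 33452 km = 3.3452×10⁷ m.
Semi-major axis a = (r_p + r_a)/2 = (6645.5 + 33452)/2 = 20049 km = 2.005×10⁷ m.
By Kepler's third law T = 2π√(a³/μ) = 2π × 4.980×10³ = 3.129×10⁴ s.
= 8.692 hours.

T ≈ 8.692 hours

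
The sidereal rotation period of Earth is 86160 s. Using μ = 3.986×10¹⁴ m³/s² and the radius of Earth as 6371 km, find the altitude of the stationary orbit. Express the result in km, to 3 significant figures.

A synchronous orbit has period T, so by Kepler's third law a = (μT²/4π²)^(1/3).
μT²/4π² = 3.986×10¹⁴ × (8.616×10⁴)² / 39.48 = 7.495×10²² m³.
a = 4.216×10⁷ m = 42163 km.
Altitude h = a − R = 42163 − 6371 = 35792 km.

h_sync ≈ 35800 km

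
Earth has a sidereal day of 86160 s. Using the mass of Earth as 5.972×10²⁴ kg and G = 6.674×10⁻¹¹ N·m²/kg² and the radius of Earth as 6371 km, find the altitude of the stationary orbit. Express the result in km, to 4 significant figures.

μ = GM = 6.674×10⁻¹¹ × 5.972×10²⁴ = 3.986×10¹⁴ m³/s².
A synchronous orbit has period T, so by Kepler's third law a = (μT²/4π²)^(1/3).
μT²/4π² = 3.986×10¹⁴ × (8.616×10⁴)² / 39.48 = 7.495×10²² m³.
a = 4.216×10⁷ m = 42162 km.
Altitude h = a − R = 42162 − 6371 = 35791 km.

h_sync ≈ 35790 km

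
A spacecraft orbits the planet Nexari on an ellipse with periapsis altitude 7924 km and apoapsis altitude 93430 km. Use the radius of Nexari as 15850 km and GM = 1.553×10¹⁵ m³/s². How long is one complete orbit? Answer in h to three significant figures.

r_p = 15850 + 7924 = 23774 km = 2.3774×10⁷ m.
r_a = 15850 + 93430 = 109280 km = 1.0928×10⁸ m.
Semi-major axis a = (r_p + r_a)/2 = (23774 + 1.0928×10⁵)/2 = 66527 km = 6.653×10⁷ m.
By Kepler's third law T = 2π√(a³/μ) = 2π × 1.377×10⁴ = 8.651×10⁴ s.
= 24.03 h.

T ≈ 24.0 h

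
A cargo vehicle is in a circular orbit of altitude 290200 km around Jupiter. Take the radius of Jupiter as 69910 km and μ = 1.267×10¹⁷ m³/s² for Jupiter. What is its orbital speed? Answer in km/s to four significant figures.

v ≈ 18.76 km/s

r = 69910 + 290200 = 360110 km = 3.6011×10⁸ m.
For a circular orbit v = √(μ/r) = √(1.267×10¹⁷ / 3.601×10⁸) = √(3.518×10⁸) = 18760 m/s.
That is 18.76 km/s.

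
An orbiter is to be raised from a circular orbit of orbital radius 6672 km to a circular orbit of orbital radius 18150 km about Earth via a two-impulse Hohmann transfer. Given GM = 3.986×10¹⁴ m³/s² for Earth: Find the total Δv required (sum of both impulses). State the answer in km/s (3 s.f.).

r₁ = 6672 km = 6.672×10⁶ m.
r₂ = 18150 km = 1.815×10⁷ m.
Transfer ellipse a_t = (r₁ + r₂)/2 = 1.241×10⁷ m.
At r₁: circular v_c1 = √(μ/r₁) = 7729 m/s; transfer-perigee v_p = √[μ(2/r₁ − 1/a_t)] = 9347 m/s.
Δv₁ = v_p − v_c1 = 1618 m/s.
At r₂: circular v_c2 = √(μ/r₂) = 4686 m/s; transfer-apogee v_a = √[μ(2/r₂ − 1/a_t)] = 3436 m/s.
Δv₂ = v_c2 − v_a = 1250 m/s.
Total Δv = Δv₁ + Δv₂ = 2868 m/s = 2.868 km/s.

Δv_total ≈ 2.87 km/s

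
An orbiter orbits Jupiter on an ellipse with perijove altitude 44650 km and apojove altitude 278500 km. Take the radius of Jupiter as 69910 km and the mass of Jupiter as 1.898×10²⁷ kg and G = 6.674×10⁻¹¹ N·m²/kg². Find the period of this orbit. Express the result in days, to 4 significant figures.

T ≈ 0.7196 days

μ = GM = 6.674×10⁻¹¹ × 1.898×10²⁷ = 1.267×10¹⁷ m³/s².
r_p = 69910 + 44650 = 114560 km = 1.1456×10⁸ m.
r_a = 69910 + 278500 = 348410 km = 3.4841×10⁸ m.
Semi-major axis a = (r_p + r_a)/2 = (1.1456×10⁵ + 3.4841×10⁵)/2 = 2.3148×10⁵ km = 2.315×10⁸ m.
By Kepler's third law T = 2π√(a³/μ) = 2π × 9.896×10³ = 6.218×10⁴ s.
= 0.7196 days.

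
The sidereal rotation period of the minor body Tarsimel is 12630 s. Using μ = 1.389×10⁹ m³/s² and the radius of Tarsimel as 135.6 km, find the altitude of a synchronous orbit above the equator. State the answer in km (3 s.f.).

A synchronous orbit has period T, so by Kepler's third law a = (μT²/4π²)^(1/3).
μT²/4π² = 1.389×10⁹ × (1.263×10⁴)² / 39.48 = 5.612×10¹⁵ m³.
a = 1.777×10⁵ m = 177.71 km.
Altitude h = a − R = 177.71 − 135.6 = 42.112 km.

h_sync ≈ 42.1 km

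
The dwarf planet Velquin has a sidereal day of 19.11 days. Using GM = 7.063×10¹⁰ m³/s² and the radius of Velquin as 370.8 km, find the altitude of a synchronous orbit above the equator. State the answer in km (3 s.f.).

T = 19.11 days = 1.651×10⁶ s.
A synchronous orbit has period T, so by Kepler's third law a = (μT²/4π²)^(1/3).
μT²/4π² = 7.063×10¹⁰ × (1.651×10⁶)² / 39.48 = 4.877×10²¹ m³.
a = 1.696×10⁷ m = 16959 km.
Altitude h = a − R = 16959 − 370.8 = 16588 km.

h_sync ≈ 16600 km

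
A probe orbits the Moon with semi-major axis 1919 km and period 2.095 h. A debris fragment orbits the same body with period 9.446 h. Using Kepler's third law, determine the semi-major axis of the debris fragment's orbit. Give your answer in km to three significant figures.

Kepler's third law: a³ ∝ T², so a₂ = a₁ (T₂/T₁)^(2/3).
T₂/T₁ = 4.509, (T₂/T₁)^(2/3) = 2.729.
a₂ = 1919 × 2.729 = 5237 km.

a₂ ≈ 5240 km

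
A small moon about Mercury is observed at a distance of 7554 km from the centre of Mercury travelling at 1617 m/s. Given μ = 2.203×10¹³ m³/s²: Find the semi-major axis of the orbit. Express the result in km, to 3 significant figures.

a ≈ 6850 km

r = 7.554×10⁶ m.
Specific orbital energy ε = v²/2 − μ/r = (1617)²/2 − 2.203×10¹³/7.554×10⁶ = -1.609×10⁶ J/kg.
Since ε = −μ/(2a), a = −μ/(2ε) = 6.846×10⁶ m = 6845.9 km.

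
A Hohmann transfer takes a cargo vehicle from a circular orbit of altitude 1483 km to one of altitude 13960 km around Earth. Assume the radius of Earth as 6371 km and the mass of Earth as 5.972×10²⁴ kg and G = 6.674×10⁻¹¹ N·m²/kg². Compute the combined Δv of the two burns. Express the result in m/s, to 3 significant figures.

Δv_total ≈ 2550 m/s

μ = GM = 6.674×10⁻¹¹ × 5.972×10²⁴ = 3.986×10¹⁴ m³/s².
r₁ = 6371 + 1483 = 7854.0 km = 7.8540×10⁶ m.
r₂ = 6371 + 13960 = 20331 km = 2.0331×10⁷ m.
Transfer ellipse a_t = (r₁ + r₂)/2 = 1.409×10⁷ m.
At r₁: circular v_c1 = √(μ/r₁) = 7124 m/s; transfer-perigee v_p = √[μ(2/r₁ − 1/a_t)] = 8556 m/s.
Δv₁ = v_p − v_c1 = 1433 m/s.
At r₂: circular v_c2 = √(μ/r₂) = 4428 m/s; transfer-apogee v_a = √[μ(2/r₂ − 1/a_t)] = 3305 m/s.
Δv₂ = v_c2 − v_a = 1122 m/s.
Total Δv = Δv₁ + Δv₂ = 2555 m/s.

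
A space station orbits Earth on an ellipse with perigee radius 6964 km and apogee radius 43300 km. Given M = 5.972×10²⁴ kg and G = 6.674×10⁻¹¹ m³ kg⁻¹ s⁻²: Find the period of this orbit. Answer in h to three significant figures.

T ≈ 11.0 h

μ = GM = 6.674×10⁻¹¹ × 5.972×10²⁴ = 3.986×10¹⁴ m³/s².
Semi-major axis a = (r_p + r_a)/2 = (6964.0 + 43300)/2 = 25132 km = 2.513×10⁷ m.
By Kepler's third law T = 2π√(a³/μ) = 2π × 6.311×10³ = 3.965×10⁴ s.
= 11.01 h.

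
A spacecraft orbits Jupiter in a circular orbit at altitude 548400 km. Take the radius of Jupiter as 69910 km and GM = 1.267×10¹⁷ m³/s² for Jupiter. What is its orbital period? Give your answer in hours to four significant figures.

r = 69910 + 548400 = 618310 km = 6.1831×10⁸ m.
Kepler's third law: T = 2π√(r³/μ) = 2π√((6.183×10⁸)³ / 1.267×10¹⁷).
r³/μ = 1.866×10⁹ s², so T = 2π × 4.319×10⁴ = 2.714×10⁵ s.
Converting: 2.714×10⁵ s ÷ 3600 = 75.39 hours.

T ≈ 75.39 hours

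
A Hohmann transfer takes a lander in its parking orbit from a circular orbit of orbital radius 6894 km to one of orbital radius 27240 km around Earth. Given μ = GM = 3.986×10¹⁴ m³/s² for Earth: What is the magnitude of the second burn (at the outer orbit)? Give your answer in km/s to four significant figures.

r₁ = 6894 km = 6.894×10⁶ m.
r₂ = 27240 km = 2.724×10⁷ m.
Transfer ellipse a_t = (r₁ + r₂)/2 = 1.707×10⁷ m.
At r₁: circular v_c1 = √(μ/r₁) = 7604 m/s; transfer-perigee v_p = √[μ(2/r₁ − 1/a_t)] = 9606 m/s.
At r₂: circular v_c2 = √(μ/r₂) = 3825 m/s; transfer-apogee v_a = √[μ(2/r₂ − 1/a_t)] = 2431 m/s.
Δv₂ = v_c2 − v_a = 1394 m/s.
= 1.394 km/s.

Δv ≈ 1.394 km/s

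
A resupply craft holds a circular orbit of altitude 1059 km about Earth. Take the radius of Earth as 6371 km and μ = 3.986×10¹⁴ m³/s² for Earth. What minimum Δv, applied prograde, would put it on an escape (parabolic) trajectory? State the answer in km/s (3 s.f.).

Δv ≈ 3.03 km/s

r = 6371 + 1059 = 7430.0 km = 7.4300×10⁶ m.
Circular speed v_c = √(μ/r) = 7324 m/s.
Escape speed v_esc = √(2μ/r) = √2 × v_c = 10360 m/s.
Δv = v_esc − v_c = 3034 m/s = 3.034 km/s.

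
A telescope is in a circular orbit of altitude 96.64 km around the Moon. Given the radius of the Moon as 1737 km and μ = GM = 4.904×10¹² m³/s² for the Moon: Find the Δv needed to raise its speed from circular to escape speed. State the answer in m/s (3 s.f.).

r = 1737 + 96.64 = 1833.6 km = 1.8336×10⁶ m.
Circular speed v_c = √(μ/r) = 1635 m/s.
Escape speed v_esc = √(2μ/r) = √2 × v_c = 2313 m/s.
Δv = v_esc − v_c = 677.4 m/s.

Δv ≈ 677 m/s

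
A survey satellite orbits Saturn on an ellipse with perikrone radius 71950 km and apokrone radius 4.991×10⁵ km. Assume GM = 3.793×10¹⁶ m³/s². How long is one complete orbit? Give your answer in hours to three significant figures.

Semi-major axis a = (r_p + r_a)/2 = (71950 + 4.9910×10⁵)/2 = 2.8552×10⁵ km = 2.855×10⁸ m.
By Kepler's third law T = 2π√(a³/μ) = 2π × 2.477×10⁴ = 1.557×10⁵ s.
= 43.24 hours.

T ≈ 43.2 hours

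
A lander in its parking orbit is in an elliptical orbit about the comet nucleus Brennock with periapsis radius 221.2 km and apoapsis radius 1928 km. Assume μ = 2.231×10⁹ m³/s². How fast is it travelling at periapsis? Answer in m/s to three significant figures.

v ≈ 135 m/s

Semi-major axis a = (r_p + r_a)/2 = 1074.6 km = 1.075×10⁶ m.
Vis-viva: v² = μ(2/r − 1/a) = 2.231×10⁹ × (9.042×10⁻⁶ − 9.306×10⁻⁷) = 1.810×10⁴ m²/s².
v = 134.5 m/s.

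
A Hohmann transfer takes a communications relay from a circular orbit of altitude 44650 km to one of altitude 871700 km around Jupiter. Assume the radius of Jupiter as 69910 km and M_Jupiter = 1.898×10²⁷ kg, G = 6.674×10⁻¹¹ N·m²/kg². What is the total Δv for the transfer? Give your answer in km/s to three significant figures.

μ = GM = 6.674×10⁻¹¹ × 1.898×10²⁷ = 1.267×10¹⁷ m³/s².
r₁ = 69910 + 44650 = 114560 km = 1.1456×10⁸ m.
r₂ = 69910 + 871700 = 941610 km = 9.4161×10⁸ m.
Transfer ellipse a_t = (r₁ + r₂)/2 = 5.281×10⁸ m.
At r₁: circular v_c1 = √(μ/r₁) = 33250 m/s; transfer-perijove v_p = √[μ(2/r₁ − 1/a_t)] = 44400 m/s.
Δv₁ = v_p − v_c1 = 11150 m/s.
At r₂: circular v_c2 = √(μ/r₂) = 11600 m/s; transfer-apojove v_a = √[μ(2/r₂ − 1/a_t)] = 5402 m/s.
Δv₂ = v_c2 − v_a = 6196 m/s.
Total Δv = Δv₁ + Δv₂ = 17350 m/s = 17.35 km/s.

Δv_total ≈ 17.3 km/s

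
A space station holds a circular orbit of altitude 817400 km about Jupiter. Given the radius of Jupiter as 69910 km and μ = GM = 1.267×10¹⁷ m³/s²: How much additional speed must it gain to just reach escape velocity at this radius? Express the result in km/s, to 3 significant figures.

r = 69910 + 817400 = 887310 km = 8.8731×10⁸ m.
Circular speed v_c = √(μ/r) = 11950 m/s.
Escape speed v_esc = √(2μ/r) = √2 × v_c = 16900 m/s.
Δv = v_esc − v_c = 4950 m/s = 4.950 km/s.

Δv ≈ 4.95 km/s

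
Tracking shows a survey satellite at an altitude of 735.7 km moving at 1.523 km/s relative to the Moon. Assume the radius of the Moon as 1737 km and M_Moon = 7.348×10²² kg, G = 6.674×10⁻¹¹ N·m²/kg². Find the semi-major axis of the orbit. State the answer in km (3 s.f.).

μ = GM = 6.674×10⁻¹¹ × 7.348×10²² = 4.904×10¹² m³/s².
r = 1737 + 735.7 = 2472.7 km = 2.473×10⁶ m.
Vis-viva rearranged: 1/a = 2/r − v²/μ = 8.088×10⁻⁷ − 4.730×10⁻⁷ = 3.359×10⁻⁷ m⁻¹.
a = 2.978×10⁶ m = 2977.5 km.

a ≈ 2980 km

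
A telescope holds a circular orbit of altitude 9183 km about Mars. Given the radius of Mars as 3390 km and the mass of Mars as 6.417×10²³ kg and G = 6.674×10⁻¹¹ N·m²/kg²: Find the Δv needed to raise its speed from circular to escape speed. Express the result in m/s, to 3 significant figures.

Δv ≈ 764 m/s

μ = GM = 6.674×10⁻¹¹ × 6.417×10²³ = 4.283×10¹³ m³/s².
r = 3390 + 9183 = 12573 km = 1.2573×10⁷ m.
Circular speed v_c = √(μ/r) = 1846 m/s.
Escape speed v_esc = √(2μ/r) = √2 × v_c = 2610 m/s.
Δv = v_esc − v_c = 764.5 m/s.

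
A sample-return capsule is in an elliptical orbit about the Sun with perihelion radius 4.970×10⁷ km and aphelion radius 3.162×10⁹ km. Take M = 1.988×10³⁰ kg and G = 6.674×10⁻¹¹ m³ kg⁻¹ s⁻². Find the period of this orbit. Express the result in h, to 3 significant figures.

T ≈ 308000 h

μ = GM = 6.674×10⁻¹¹ × 1.988×10³⁰ = 1.327×10²⁰ m³/s².
Semi-major axis a = (r_p + r_a)/2 = (4.9700×10⁷ + 3.1620×10⁹)/2 = 1.6058×10⁹ km = 1.606×10¹² m.
By Kepler's third law T = 2π√(a³/μ) = 2π × 1.767×10⁸ = 1.110×10⁹ s.
= 3.083×10⁵ h.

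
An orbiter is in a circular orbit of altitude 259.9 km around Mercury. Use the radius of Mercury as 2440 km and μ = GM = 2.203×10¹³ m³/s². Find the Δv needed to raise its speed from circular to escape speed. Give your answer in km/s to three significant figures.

Δv ≈ 1.18 km/s

r = 2440 + 259.9 = 2699.9 km = 2.6999×10⁶ m.
Circular speed v_c = √(μ/r) = 2856 m/s.
Escape speed v_esc = √(2μ/r) = √2 × v_c = 4040 m/s.
Δv = v_esc − v_c = 1183 m/s = 1.183 km/s.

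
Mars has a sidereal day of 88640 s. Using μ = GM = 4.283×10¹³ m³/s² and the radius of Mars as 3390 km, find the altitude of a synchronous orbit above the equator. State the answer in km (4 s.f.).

A synchronous orbit has period T, so by Kepler's third law a = (μT²/4π²)^(1/3).
μT²/4π² = 4.283×10¹³ × (8.864×10⁴)² / 39.48 = 8.524×10²¹ m³.
a = 2.043×10⁷ m = 20428 km.
Altitude h = a − R = 20428 − 3390 = 17038 km.

h_sync ≈ 17040 km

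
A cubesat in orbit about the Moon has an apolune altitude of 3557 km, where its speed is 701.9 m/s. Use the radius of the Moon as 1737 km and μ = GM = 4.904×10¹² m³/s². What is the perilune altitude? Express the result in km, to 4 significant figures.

perilune altitude ≈ 180.8 km

r_a = 1737 + 3557 = 5294.0 km = 5.294×10⁶ m.
Specific energy ε = v²/2 − μ/r = -6.800×10⁵ J/kg, so a = −μ/(2ε) = 3.606×10⁶ m.
The apsides satisfy r_p + r_a = 2a, so the perilune radius is 2a − r_a = 1.918×10⁶ m = 1917.8 km.
Perilune altitude = 1917.8 − 1737 = 180.77 km.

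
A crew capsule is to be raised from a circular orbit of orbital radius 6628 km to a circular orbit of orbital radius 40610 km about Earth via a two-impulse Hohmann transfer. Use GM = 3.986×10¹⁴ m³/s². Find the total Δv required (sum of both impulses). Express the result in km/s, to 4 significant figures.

Δv_total ≈ 3.887 km/s

r₁ = 6628 km = 6.628×10⁶ m.
r₂ = 40610 km = 4.061×10⁷ m.
Transfer ellipse a_t = (r₁ + r₂)/2 = 2.362×10⁷ m.
At r₁: circular v_c1 = √(μ/r₁) = 7755 m/s; transfer-perigee v_p = √[μ(2/r₁ − 1/a_t)] = 10170 m/s.
Δv₁ = v_p − v_c1 = 2414 m/s.
At r₂: circular v_c2 = √(μ/r₂) = 3133 m/s; transfer-apogee v_a = √[μ(2/r₂ − 1/a_t)] = 1660 m/s.
Δv₂ = v_c2 − v_a = 1473 m/s.
Total Δv = Δv₁ + Δv₂ = 3887 m/s = 3.887 km/s.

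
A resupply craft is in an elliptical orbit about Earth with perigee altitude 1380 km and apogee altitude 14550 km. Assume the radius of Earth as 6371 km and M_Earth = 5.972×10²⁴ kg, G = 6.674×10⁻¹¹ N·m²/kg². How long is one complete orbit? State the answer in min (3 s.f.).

μ = GM = 6.674×10⁻¹¹ × 5.972×10²⁴ = 3.986×10¹⁴ m³/s².
r_p = 6371 + 1380 = 7751.0 km = 7.7510×10⁶ m.
r_a = 6371 + 14550 = 20921 km = 2.0921×10⁷ m.
Semi-major axis a = (r_p + r_a)/2 = (7751.0 + 20921)/2 = 14336 km = 1.434×10⁷ m.
By Kepler's third law T = 2π√(a³/μ) = 2π × 2.719×10³ = 1.708×10⁴ s.
= 284.7 min.

T ≈ 285 min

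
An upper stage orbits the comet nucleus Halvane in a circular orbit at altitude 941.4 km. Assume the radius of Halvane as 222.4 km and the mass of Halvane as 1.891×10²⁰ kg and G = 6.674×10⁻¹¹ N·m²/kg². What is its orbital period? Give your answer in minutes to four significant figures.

T ≈ 1170 minutes

μ = GM = 6.674×10⁻¹¹ × 1.891×10²⁰ = 1.262×10¹⁰ m³/s².
r = 222.4 + 941.4 = 1163.8 km = 1.1638×10⁶ m.
Kepler's third law: T = 2π√(r³/μ) = 2π√((1.164×10⁶)³ / 1.262×10¹⁰).
r³/μ = 1.249×10⁸ s², so T = 2π × 1.118×10⁴ = 7.022×10⁴ s.
Converting: 7.022×10⁴ s ÷ 60.00 = 1170 minutes.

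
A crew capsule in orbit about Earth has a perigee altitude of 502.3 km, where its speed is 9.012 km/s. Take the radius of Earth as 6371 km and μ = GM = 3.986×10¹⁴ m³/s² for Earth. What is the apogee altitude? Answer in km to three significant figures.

apogee altitude ≈ 9680 km

r_p = 6371 + 502.3 = 6873.3 km = 6.873×10⁶ m.
Specific energy ε = v²/2 − μ/r = -1.738×10⁷ J/kg, so a = −μ/(2ε) = 1.146×10⁷ m.
The apsides satisfy r_p + r_a = 2a, so the apogee radius is 2a − r_p = 1.606×10⁷ m = 16055 km.
Apogee altitude = 16055 − 6371 = 9684.2 km.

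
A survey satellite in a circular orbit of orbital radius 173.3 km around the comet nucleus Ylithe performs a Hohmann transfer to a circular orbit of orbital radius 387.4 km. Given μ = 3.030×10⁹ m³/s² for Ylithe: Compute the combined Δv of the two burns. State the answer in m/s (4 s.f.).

r₁ = 173.3 km = 1.733×10⁵ m.
r₂ = 387.4 km = 3.874×10⁵ m.
Transfer ellipse a_t = (r₁ + r₂)/2 = 2.804×10⁵ m.
At r₁: circular v_c1 = √(μ/r₁) = 132.2 m/s; transfer-periapsis v_p = √[μ(2/r₁ − 1/a_t)] = 155.4 m/s.
Δv₁ = v_p − v_c1 = 23.21 m/s.
At r₂: circular v_c2 = √(μ/r₂) = 88.44 m/s; transfer-apoapsis v_a = √[μ(2/r₂ − 1/a_t)] = 69.53 m/s.
Δv₂ = v_c2 − v_a = 18.91 m/s.
Total Δv = Δv₁ + Δv₂ = 42.11 m/s.

Δv_total ≈ 42.11 m/s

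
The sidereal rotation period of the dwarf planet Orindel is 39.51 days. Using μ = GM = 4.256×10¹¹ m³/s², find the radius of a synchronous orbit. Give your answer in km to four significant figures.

T = 39.51 days = 3.414×10⁶ s.
A synchronous orbit has period T, so by Kepler's third law a = (μT²/4π²)^(1/3).
μT²/4π² = 4.256×10¹¹ × (3.414×10⁶)² / 39.48 = 1.256×10²³ m³.
a = 5.008×10⁷ m = 50083 km.

r_sync ≈ 50080 km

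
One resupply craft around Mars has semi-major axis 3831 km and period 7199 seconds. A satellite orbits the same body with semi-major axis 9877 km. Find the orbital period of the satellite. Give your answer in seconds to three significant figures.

T₂ ≈ 29800 seconds

Kepler's third law: T² ∝ a³, so T₂ = T₁ (a₂/a₁)^(3/2).
a₂/a₁ = 2.578, (a₂/a₁)^(3/2) = 4.140.
T₂ = 7199 × 4.140 = 29800 seconds.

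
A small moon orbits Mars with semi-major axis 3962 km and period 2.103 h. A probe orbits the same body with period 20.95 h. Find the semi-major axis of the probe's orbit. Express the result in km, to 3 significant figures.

Kepler's third law: a³ ∝ T², so a₂ = a₁ (T₂/T₁)^(2/3).
T₂/T₁ = 9.962, (T₂/T₁)^(2/3) = 4.630.
a₂ = 3962 × 4.630 = 18340 km.

a₂ ≈ 18300 km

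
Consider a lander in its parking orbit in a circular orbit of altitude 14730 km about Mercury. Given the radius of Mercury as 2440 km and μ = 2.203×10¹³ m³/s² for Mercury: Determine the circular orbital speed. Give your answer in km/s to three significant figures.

r = 2440 + 14730 = 17170 km = 1.7170×10⁷ m.
For a circular orbit v = √(μ/r) = √(2.203×10¹³ / 1.717×10⁷) = √(1.283×10⁶) = 1133 m/s.
That is 1.133 km/s.

v ≈ 1.13 km/s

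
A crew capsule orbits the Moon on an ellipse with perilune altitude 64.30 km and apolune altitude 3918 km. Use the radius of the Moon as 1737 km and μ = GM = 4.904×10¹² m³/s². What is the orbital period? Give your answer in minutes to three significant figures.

T ≈ 340 minutes

r_p = 1737 + 64.30 = 1801.3 km = 1.8013×10⁶ m.
r_a = 1737 + 3918 = 5655.0 km = 5.6550×10⁶ m.
Semi-major axis a = (r_p + r_a)/2 = (1801.3 + 5655.0)/2 = 3728.2 km = 3.728×10⁶ m.
By Kepler's third law T = 2π√(a³/μ) = 2π × 3.251×10³ = 2.042×10⁴ s.
= 340.4 minutes.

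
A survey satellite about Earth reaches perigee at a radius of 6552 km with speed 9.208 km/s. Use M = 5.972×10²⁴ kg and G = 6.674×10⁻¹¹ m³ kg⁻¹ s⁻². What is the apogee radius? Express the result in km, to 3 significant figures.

apogee radius ≈ 15100 km

μ = GM = 6.674×10⁻¹¹ × 5.972×10²⁴ = 3.986×10¹⁴ m³/s².
r_p = 6.552×10⁶ m.
Specific energy ε = v²/2 − μ/r = -1.844×10⁷ J/kg, so a = −μ/(2ε) = 1.081×10⁷ m.
The apsides satisfy r_p + r_a = 2a, so the apogee radius is 2a − r_p = 1.506×10⁷ m = 15064 km.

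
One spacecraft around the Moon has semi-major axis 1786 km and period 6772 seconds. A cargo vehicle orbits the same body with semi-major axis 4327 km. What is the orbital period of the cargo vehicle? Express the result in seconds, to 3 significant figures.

T₂ ≈ 25500 seconds

Kepler's third law: T² ∝ a³, so T₂ = T₁ (a₂/a₁)^(3/2).
a₂/a₁ = 2.423, (a₂/a₁)^(3/2) = 3.771.
T₂ = 6772 × 3.771 = 25540 seconds.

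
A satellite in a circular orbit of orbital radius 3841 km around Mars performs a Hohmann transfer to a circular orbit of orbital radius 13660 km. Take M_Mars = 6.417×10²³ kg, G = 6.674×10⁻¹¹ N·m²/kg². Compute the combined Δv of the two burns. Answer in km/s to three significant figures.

μ = GM = 6.674×10⁻¹¹ × 6.417×10²³ = 4.283×10¹³ m³/s².
r₁ = 3841 km = 3.841×10⁶ m.
r₂ = 13660 km = 1.366×10⁷ m.
Transfer ellipse a_t = (r₁ + r₂)/2 = 8.750×10⁶ m.
At r₁: circular v_c1 = √(μ/r₁) = 3339 m/s; transfer-periapsis v_p = √[μ(2/r₁ − 1/a_t)] = 4172 m/s.
Δv₁ = v_p − v_c1 = 832.9 m/s.
At r₂: circular v_c2 = √(μ/r₂) = 1771 m/s; transfer-apoapsis v_a = √[μ(2/r₂ − 1/a_t)] = 1173 m/s.
Δv₂ = v_c2 − v_a = 597.5 m/s.
Total Δv = Δv₁ + Δv₂ = 1430 m/s = 1.430 km/s.

Δv_total ≈ 1.43 km/s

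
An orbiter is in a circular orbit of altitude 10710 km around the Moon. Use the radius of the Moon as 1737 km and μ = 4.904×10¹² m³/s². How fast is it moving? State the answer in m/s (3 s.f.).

r = 1737 + 10710 = 12447 km = 1.2447×10⁷ m.
For a circular orbit v = √(μ/r) = √(4.904×10¹² / 1.245×10⁷) = √(3.940×10⁵) = 627.7 m/s.

v ≈ 628 m/s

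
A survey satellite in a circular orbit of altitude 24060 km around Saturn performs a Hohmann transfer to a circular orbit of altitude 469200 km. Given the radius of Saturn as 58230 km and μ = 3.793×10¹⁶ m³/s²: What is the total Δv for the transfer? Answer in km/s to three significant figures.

r₁ = 58230 + 24060 = 82290 km = 8.2290×10⁷ m.
r₂ = 58230 + 469200 = 527430 km = 5.2743×10⁸ m.
Transfer ellipse a_t = (r₁ + r₂)/2 = 3.049×10⁸ m.
At r₁: circular v_c1 = √(μ/r₁) = 21470 m/s; transfer-perikrone v_p = √[μ(2/r₁ − 1/a_t)] = 28240 m/s.
Δv₁ = v_p − v_c1 = 6770 m/s.
At r₂: circular v_c2 = √(μ/r₂) = 8480 m/s; transfer-apokrone v_a = √[μ(2/r₂ − 1/a_t)] = 4406 m/s.
Δv₂ = v_c2 − v_a = 4074 m/s.
Total Δv = Δv₁ + Δv₂ = 10840 m/s = 10.84 km/s.

Δv_total ≈ 10.8 km/s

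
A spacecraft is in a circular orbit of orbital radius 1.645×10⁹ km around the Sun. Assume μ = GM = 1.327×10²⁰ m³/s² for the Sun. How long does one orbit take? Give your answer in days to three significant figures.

r = 1.645×10⁹ km = 1.645×10¹² m.
Kepler's third law: T = 2π√(r³/μ) = 2π√((1.645×10¹²)³ / 1.327×10²⁰).
r³/μ = 3.354×10¹⁶ s², so T = 2π × 1.832×10⁸ = 1.151×10⁹ s.
Converting: 1.151×10⁹ s ÷ 86400 = 13320 days.

T ≈ 13300 days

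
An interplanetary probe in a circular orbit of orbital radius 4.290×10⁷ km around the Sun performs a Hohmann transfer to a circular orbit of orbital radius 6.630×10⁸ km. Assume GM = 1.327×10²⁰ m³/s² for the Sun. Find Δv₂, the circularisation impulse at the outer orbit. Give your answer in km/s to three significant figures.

Δv ≈ 9.22 km/s

r₁ = 4.290×10⁷ km = 4.290×10¹⁰ m.
r₂ = 6.630×10⁸ km = 6.630×10¹¹ m.
Transfer ellipse a_t = (r₁ + r₂)/2 = 3.530×10¹¹ m.
At r₁: circular v_c1 = √(μ/r₁) = 55620 m/s; transfer-perihelion v_p = √[μ(2/r₁ − 1/a_t)] = 76230 m/s.
At r₂: circular v_c2 = √(μ/r₂) = 14150 m/s; transfer-aphelion v_a = √[μ(2/r₂ − 1/a_t)] = 4932 m/s.
Δv₂ = v_c2 − v_a = 9215 m/s.
= 9.215 km/s.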